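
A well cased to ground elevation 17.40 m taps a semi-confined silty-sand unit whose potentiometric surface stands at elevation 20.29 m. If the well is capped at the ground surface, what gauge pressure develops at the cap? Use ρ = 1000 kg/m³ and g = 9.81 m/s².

Head above the cap: Δh = 20.29 − 17.40 = 2.89 m.
P = ρgΔh = 1000 × 9.81 × 2.89 = 28351 Pa ≈ 28.4 kPa.

P ≈ 28.4 kPa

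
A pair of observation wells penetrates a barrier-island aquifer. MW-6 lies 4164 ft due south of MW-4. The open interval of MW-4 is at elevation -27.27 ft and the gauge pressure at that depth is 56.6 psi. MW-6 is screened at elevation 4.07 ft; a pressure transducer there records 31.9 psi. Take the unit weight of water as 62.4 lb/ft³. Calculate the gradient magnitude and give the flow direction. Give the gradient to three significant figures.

Pressure head at MW-4: ψ = 144·P/γ = 144 × 56.6 / 62.4 = 130.62 ft.
Total head at MW-4: h = z + ψ = -27.27 + 130.62 = 103.35 ft.
Pressure head at MW-6: ψ = 144·P/γ = 144 × 31.9 / 62.4 = 73.62 ft.
Total head at MW-6: h = z + ψ = 4.07 + 73.62 = 77.69 ft.
Head difference: h(MW-4) − h(MW-6) = 103.35 − 77.69 = 25.66 ft.
Hydraulic gradient: i = |Δh| / L = 25.66 / 4164 = 0.00616.
Flow is from higher to lower head: from MW-4 toward MW-6, i.e. toward the south.

i ≈ 0.00616; groundwater flows toward the south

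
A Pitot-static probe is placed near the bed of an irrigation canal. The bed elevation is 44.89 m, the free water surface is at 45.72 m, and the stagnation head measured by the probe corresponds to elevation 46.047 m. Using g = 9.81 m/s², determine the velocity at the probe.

Near the bed, under hydrostatic conditions, the piezometric head (z + ψ) equals the free-surface elevation, 45.72 m.
Velocity head = total − piezometric = 46.047 − 45.72 = 0.327 m.
v = √(2g·h_v) = √(2 × 9.81 × 0.327) = 2.53 m/s.

v ≈ 2.53 m/s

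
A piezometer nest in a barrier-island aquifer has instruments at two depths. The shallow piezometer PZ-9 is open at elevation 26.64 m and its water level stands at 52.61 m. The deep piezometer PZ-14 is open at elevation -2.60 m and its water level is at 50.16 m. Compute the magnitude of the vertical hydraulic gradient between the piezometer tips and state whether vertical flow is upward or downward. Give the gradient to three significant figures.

|i_v| ≈ 0.0838; vertical flow is downward

Total head at PZ-9: h = 52.61 m (water level in the standpipe).
Total head at PZ-14: h = 50.16 m.
Δh = h(PZ-9) − h(PZ-14) = 52.61 − 50.16 = 2.45 m.
Vertical separation Δz = 26.64 − (-2.60) = 29.24 m.
|i_v| = |Δh| / Δz = 2.45 / 29.24 = 0.0838.
Head is higher in the shallow piezometer, so vertical flow is downward (recharge condition).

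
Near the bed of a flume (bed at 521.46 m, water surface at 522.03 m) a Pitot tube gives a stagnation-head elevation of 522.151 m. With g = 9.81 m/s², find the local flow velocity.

Near the bed, under hydrostatic conditions, the piezometric head (z + ψ) equals the free-surface elevation, 522.03 m.
Velocity head = total − piezometric = 522.151 − 522.03 = 0.121 m.
v = √(2g·h_v) = √(2 × 9.81 × 0.121) = 1.54 m/s.

v ≈ 1.54 m/s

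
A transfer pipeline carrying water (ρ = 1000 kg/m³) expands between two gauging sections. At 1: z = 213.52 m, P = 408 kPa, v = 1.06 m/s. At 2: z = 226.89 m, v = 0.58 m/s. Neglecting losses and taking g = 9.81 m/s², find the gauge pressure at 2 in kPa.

Pressure head at 1: ψ₁ = P₁/(ρg) = 408×1000 / (1000 × 9.81) = 41.59 m.
Velocity heads: v₁²/2g = 1.06²/19.62 = 0.057 m; v₂²/2g = 0.58²/19.62 = 0.017 m.
Total head H = z₁ + ψ₁ + v₁²/2g = 213.52 + 41.59 + 0.057 = 255.17 m.
ψ₂ = H − z₂ − v₂²/2g = 255.17 − 226.89 − 0.017 = 28.26 m.
P₂ = ρgψ₂ = 1000 × 9.81 × 28.26 ≈ 277 kPa.

P₂ ≈ 277 kPa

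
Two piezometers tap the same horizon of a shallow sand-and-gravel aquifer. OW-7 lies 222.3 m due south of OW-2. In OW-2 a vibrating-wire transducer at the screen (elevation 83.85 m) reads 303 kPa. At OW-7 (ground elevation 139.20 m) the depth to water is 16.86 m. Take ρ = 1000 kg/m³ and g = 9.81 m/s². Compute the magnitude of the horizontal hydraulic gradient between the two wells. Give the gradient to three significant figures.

i ≈ 0.0342

Pressure head at OW-2: ψ = P/(ρg) = 303×1000 / (1000 × 9.81) = 30.89 m.
Total head at OW-2: h = z + ψ = 83.85 + 30.89 = 114.74 m.
Total head at OW-7: h = 139.20 − 16.86 = 122.34 m.
Head difference: h(OW-2) − h(OW-7) = 114.74 − 122.34 = -7.60 m.
Hydraulic gradient: i = |Δh| / L = 7.60 / 222.3 = 0.0342.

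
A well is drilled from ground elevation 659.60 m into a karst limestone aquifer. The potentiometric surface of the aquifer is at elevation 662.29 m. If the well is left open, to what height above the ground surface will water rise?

Water rises to the potentiometric surface, so the rise above ground = 662.29 − 659.60 = 2.69 m.

≈ 2.69 m above ground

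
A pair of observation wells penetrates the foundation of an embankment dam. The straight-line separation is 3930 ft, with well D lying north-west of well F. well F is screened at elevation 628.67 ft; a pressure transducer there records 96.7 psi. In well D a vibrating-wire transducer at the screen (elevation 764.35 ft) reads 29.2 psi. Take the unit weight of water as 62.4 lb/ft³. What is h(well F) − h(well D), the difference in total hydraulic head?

Δh ≈ 20.09 ft

Pressure head at well F: ψ = 144·P/γ = 144 × 96.7 / 62.4 = 223.15 ft.
Total head at well F: h = z + ψ = 628.67 + 223.15 = 851.82 ft.
Pressure head at well D: ψ = 144·P/γ = 144 × 29.2 / 62.4 = 67.38 ft.
Total head at well D: h = z + ψ = 764.35 + 67.38 = 831.73 ft.
Head difference: h(well F) − h(well D) = 851.82 − 831.73 = 20.09 ft.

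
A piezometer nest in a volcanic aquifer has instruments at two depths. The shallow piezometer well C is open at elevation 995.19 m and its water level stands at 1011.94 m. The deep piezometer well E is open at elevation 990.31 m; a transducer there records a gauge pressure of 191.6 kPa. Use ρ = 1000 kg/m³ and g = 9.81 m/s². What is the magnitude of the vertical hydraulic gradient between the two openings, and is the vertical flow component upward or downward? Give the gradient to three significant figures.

Total head at well C: h = 1011.94 m (water level in the standpipe).
Pressure head at well E: ψ = P/(ρg) = 191.6×1000 / (1000 × 9.81) = 19.53 m.
Total head at well E: h = z + ψ = 990.31 + 19.53 = 1009.84 m.
Δh = h(well C) − h(well E) = 1011.94 − 1009.84 = 2.10 m.
Vertical separation Δz = 995.19 − 990.31 = 4.88 m.
|i_v| = |Δh| / Δz = 2.10 / 4.88 = 0.430.
Head is higher in the shallow piezometer, so vertical flow is downward (recharge condition).

|i_v| ≈ 0.430; vertical flow is downward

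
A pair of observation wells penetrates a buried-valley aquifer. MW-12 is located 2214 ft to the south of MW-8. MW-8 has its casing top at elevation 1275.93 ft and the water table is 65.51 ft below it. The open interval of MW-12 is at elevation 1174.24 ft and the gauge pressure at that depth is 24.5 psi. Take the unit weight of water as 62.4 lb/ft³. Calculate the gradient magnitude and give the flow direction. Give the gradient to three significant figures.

i ≈ 0.00920; groundwater flows toward the north

Total head at MW-8: h = 1275.93 − 65.51 = 1210.42 ft.
Pressure head at MW-12: ψ = 144·P/γ = 144 × 24.5 / 62.4 = 56.54 ft.
Total head at MW-12: h = z + ψ = 1174.24 + 56.54 = 1230.78 ft.
Head difference: h(MW-8) − h(MW-12) = 1210.42 − 1230.78 = -20.36 ft.
Hydraulic gradient: i = |Δh| / L = 20.36 / 2214 = 0.00920.
Flow is from higher to lower head: from MW-12 toward MW-8, i.e. toward the north.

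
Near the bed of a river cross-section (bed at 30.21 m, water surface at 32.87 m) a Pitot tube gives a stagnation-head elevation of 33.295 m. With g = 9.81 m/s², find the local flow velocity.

v ≈ 2.89 m/s

Near the bed, under hydrostatic conditions, the piezometric head (z + ψ) equals the free-surface elevation, 32.87 m.
Velocity head = total − piezometric = 33.295 − 32.87 = 0.425 m.
v = √(2g·h_v) = √(2 × 9.81 × 0.425) = 2.89 m/s.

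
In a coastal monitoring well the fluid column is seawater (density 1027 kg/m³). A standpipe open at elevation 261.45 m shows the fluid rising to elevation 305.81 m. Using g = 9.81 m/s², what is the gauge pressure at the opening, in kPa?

P ≈ 447 kPa

Pressure head ψ = h − z = 305.81 − 261.45 = 44.36 m.
P = ρgψ = 1027 × 9.81 × 44.36 = 446921 Pa ≈ 447 kPa.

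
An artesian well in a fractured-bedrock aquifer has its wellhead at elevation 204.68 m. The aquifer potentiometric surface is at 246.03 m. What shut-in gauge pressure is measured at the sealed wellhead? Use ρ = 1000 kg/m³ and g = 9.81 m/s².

P ≈ 406 kPa

Head above the cap: Δh = 246.03 − 204.68 = 41.35 m.
P = ρgΔh = 1000 × 9.81 × 41.35 = 405644 Pa ≈ 406 kPa.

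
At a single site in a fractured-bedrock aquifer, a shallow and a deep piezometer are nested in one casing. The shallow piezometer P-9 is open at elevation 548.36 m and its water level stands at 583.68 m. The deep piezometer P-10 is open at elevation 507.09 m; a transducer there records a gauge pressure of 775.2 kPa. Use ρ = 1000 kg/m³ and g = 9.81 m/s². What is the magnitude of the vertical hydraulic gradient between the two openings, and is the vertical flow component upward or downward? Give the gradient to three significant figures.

|i_v| ≈ 0.0589; vertical flow is upward

Total head at P-9: h = 583.68 m (water level in the standpipe).
Pressure head at P-10: ψ = P/(ρg) = 775.2×1000 / (1000 × 9.81) = 79.02 m.
Total head at P-10: h = z + ψ = 507.09 + 79.02 = 586.11 m.
Δh = h(P-9) − h(P-10) = 583.68 − 586.11 = -2.43 m.
Vertical separation Δz = 548.36 − 507.09 = 41.27 m.
|i_v| = |Δh| / Δz = 2.43 / 41.27 = 0.0589.
Head is higher in the deep piezometer, so vertical flow is upward (discharge condition).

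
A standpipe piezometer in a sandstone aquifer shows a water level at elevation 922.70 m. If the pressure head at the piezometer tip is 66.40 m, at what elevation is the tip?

z ≈ 856.30 m

z = h − ψ = 922.70 − 66.40 = 856.30 m.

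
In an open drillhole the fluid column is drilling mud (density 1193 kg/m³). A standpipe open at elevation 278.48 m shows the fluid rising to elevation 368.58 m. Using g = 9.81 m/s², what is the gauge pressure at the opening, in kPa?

Pressure head ψ = h − z = 368.58 − 278.48 = 90.10 m.
P = ρgψ = 1193 × 9.81 × 90.10 = 1054470 Pa ≈ 1050 kPa.

P ≈ 1050 kPa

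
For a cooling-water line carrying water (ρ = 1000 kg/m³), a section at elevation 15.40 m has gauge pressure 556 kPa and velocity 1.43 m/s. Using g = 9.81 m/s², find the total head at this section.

h ≈ 72.18 m

Pressure head ψ = P/(ρg) = 556×1000 / (1000 × 9.81) = 56.68 m.
Velocity head = v²/(2g) = 1.43² / (2 × 9.81) = 0.104 m.
h = z + ψ + v²/(2g) = 15.40 + 56.68 + 0.104 = 72.18 m.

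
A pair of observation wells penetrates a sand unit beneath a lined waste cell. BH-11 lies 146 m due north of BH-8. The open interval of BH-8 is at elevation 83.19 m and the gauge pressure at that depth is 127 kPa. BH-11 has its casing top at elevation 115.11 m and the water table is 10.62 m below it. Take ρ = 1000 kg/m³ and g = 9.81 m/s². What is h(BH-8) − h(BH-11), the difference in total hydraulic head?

Δh ≈ -8.35 m

Pressure head at BH-8: ψ = P/(ρg) = 127×1000 / (1000 × 9.81) = 12.95 m.
Total head at BH-8: h = z + ψ = 83.19 + 12.95 = 96.14 m.
Total head at BH-11: h = 115.11 − 10.62 = 104.49 m.
Head difference: h(BH-8) − h(BH-11) = 96.14 − 104.49 = -8.35 m.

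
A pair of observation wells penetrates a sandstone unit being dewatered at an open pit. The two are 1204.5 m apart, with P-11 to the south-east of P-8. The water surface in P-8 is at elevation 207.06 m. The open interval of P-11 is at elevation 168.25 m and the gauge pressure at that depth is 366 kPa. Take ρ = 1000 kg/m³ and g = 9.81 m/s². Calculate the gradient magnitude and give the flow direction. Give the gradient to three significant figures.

i ≈ 0.00125; groundwater flows toward the south-east

Total head at P-8: h = 207.06 m (water level in the piezometer is the total head).
Pressure head at P-11: ψ = P/(ρg) = 366×1000 / (1000 × 9.81) = 37.31 m.
Total head at P-11: h = z + ψ = 168.25 + 37.31 = 205.56 m.
Head difference: h(P-8) − h(P-11) = 207.06 − 205.56 = 1.50 m.
Hydraulic gradient: i = |Δh| / L = 1.50 / 1204.5 = 0.00125.
Flow is from higher to lower head: from P-8 toward P-11, i.e. toward the south-east.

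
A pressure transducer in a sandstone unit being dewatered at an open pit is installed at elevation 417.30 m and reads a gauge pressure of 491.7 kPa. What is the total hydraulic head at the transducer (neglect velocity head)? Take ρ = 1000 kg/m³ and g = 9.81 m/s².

ψ = P/(ρg) = 491.7×1000 / (1000 × 9.81) = 50.12 m.
h = z + ψ = 417.30 + 50.12 = 467.42 m.

h ≈ 467.42 m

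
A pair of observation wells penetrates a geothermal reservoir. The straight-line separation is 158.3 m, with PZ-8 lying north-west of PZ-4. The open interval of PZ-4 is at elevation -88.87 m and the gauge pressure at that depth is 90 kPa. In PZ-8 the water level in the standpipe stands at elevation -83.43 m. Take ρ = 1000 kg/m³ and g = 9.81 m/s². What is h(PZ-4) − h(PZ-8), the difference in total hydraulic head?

Pressure head at PZ-4: ψ = P/(ρg) = 90×1000 / (1000 × 9.81) = 9.17 m.
Total head at PZ-4: h = z + ψ = -88.87 + 9.17 = -79.70 m.
Total head at PZ-8: h = -83.43 m (water level in the piezometer is the total head).
Head difference: h(PZ-4) − h(PZ-8) = -79.70 − (-83.43) = 3.73 m.

Δh ≈ 3.73 m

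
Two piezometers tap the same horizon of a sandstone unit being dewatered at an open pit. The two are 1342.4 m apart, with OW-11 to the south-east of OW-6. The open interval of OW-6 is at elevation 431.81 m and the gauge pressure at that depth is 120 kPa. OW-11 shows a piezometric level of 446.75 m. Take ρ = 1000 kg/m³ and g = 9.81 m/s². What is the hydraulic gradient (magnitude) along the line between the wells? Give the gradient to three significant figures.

i ≈ 0.00202

Pressure head at OW-6: ψ = P/(ρg) = 120×1000 / (1000 × 9.81) = 12.23 m.
Total head at OW-6: h = z + ψ = 431.81 + 12.23 = 444.04 m.
Total head at OW-11: h = 446.75 m (water level in the piezometer is the total head).
Head difference: h(OW-6) − h(OW-11) = 444.04 − 446.75 = -2.71 m.
Hydraulic gradient: i = |Δh| / L = 2.71 / 1342.4 = 0.00202.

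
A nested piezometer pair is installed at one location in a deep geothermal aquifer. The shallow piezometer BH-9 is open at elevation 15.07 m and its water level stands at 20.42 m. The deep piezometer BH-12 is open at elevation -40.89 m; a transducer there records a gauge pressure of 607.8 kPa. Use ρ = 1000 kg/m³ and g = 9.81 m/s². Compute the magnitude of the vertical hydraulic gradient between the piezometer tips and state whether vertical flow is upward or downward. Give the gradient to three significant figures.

Total head at BH-9: h = 20.42 m (water level in the standpipe).
Pressure head at BH-12: ψ = P/(ρg) = 607.8×1000 / (1000 × 9.81) = 61.96 m.
Total head at BH-12: h = z + ψ = -40.89 + 61.96 = 21.07 m.
Δh = h(BH-9) − h(BH-12) = 20.42 − 21.07 = -0.65 m.
Vertical separation Δz = 15.07 − (-40.89) = 55.96 m.
|i_v| = |Δh| / Δz = 0.65 / 55.96 = 0.0116.
Head is higher in the deep piezometer, so vertical flow is upward (discharge condition).

|i_v| ≈ 0.0116; vertical flow is upward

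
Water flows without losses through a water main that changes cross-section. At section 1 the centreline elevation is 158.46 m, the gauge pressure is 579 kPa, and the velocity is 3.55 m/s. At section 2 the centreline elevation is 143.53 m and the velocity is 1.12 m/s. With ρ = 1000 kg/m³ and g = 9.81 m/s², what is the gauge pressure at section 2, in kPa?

P₂ ≈ 731 kPa

Pressure head at 1: ψ₁ = P₁/(ρg) = 579×1000 / (1000 × 9.81) = 59.02 m.
Velocity heads: v₁²/2g = 3.55²/19.62 = 0.642 m; v₂²/2g = 1.12²/19.62 = 0.064 m.
Total head H = z₁ + ψ₁ + v₁²/2g = 158.46 + 59.02 + 0.642 = 218.12 m.
ψ₂ = H − z₂ − v₂²/2g = 218.12 − 143.53 − 0.064 = 74.53 m.
P₂ = ρgψ₂ = 1000 × 9.81 × 74.53 ≈ 731 kPa.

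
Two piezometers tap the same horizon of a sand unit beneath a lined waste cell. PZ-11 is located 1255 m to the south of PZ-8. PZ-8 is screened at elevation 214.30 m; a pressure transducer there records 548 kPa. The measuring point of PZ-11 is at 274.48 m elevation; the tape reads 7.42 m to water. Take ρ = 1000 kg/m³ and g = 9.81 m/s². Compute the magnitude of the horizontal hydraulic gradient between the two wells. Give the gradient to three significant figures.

i ≈ 0.00247

Pressure head at PZ-8: ψ = P/(ρg) = 548×1000 / (1000 × 9.81) = 55.86 m.
Total head at PZ-8: h = z + ψ = 214.30 + 55.86 = 270.16 m.
Total head at PZ-11: h = 274.48 − 7.42 = 267.06 m.
Head difference: h(PZ-8) − h(PZ-11) = 270.16 − 267.06 = 3.10 m.
Hydraulic gradient: i = |Δh| / L = 3.10 / 1255 = 0.00247.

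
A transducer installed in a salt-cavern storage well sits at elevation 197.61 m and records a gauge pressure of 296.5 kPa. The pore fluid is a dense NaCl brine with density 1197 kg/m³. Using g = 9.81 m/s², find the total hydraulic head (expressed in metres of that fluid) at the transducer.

h ≈ 222.86 m

ψ = P/(ρg) = 296.5×1000 / (1197 × 9.81) = 25.25 m.
h = z + ψ = 197.61 + 25.25 = 222.86 m.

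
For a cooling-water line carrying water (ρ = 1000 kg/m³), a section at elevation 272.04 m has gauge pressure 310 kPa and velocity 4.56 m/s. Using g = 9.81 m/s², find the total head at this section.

Pressure head ψ = P/(ρg) = 310×1000 / (1000 × 9.81) = 31.60 m.
Velocity head = v²/(2g) = 4.56² / (2 × 9.81) = 1.060 m.
h = z + ψ + v²/(2g) = 272.04 + 31.60 + 1.060 = 304.70 m.

h ≈ 304.70 m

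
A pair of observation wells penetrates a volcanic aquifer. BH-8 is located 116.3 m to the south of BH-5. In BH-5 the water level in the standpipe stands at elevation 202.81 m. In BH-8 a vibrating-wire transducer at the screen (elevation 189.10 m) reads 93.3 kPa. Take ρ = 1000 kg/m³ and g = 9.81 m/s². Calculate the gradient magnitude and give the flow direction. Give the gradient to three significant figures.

i ≈ 0.0361; groundwater flows toward the south

Total head at BH-5: h = 202.81 m (water level in the piezometer is the total head).
Pressure head at BH-8: ψ = P/(ρg) = 93.3×1000 / (1000 × 9.81) = 9.51 m.
Total head at BH-8: h = z + ψ = 189.10 + 9.51 = 198.61 m.
Head difference: h(BH-5) − h(BH-8) = 202.81 − 198.61 = 4.20 m.
Hydraulic gradient: i = |Δh| / L = 4.20 / 116.3 = 0.0361.
Flow is from higher to lower head: from BH-5 toward BH-8, i.e. toward the south.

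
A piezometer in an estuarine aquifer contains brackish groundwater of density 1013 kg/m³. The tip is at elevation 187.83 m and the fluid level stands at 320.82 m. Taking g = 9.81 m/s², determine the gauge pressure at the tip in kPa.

Pressure head ψ = h − z = 320.82 − 187.83 = 132.99 m.
P = ρgψ = 1013 × 9.81 × 132.99 = 1321592 Pa ≈ 1320 kPa.

P ≈ 1320 kPa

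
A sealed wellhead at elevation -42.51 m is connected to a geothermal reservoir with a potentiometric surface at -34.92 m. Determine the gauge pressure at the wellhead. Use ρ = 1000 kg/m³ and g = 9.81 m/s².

Head above the cap: Δh = -34.92 − (-42.51) = 7.59 m.
P = ρgΔh = 1000 × 9.81 × 7.59 = 74458 Pa ≈ 74.5 kPa.

P ≈ 74.5 kPa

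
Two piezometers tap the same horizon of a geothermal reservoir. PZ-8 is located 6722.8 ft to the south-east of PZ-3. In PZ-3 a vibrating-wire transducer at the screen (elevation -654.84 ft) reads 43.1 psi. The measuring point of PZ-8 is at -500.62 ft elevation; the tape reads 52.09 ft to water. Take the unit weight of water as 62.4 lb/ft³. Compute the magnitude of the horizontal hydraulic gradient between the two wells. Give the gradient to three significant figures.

i ≈ 0.000397

Pressure head at PZ-3: ψ = 144·P/γ = 144 × 43.1 / 62.4 = 99.46 ft.
Total head at PZ-3: h = z + ψ = -654.84 + 99.46 = -555.38 ft.
Total head at PZ-8: h = -500.62 − 52.09 = -552.71 ft.
Head difference: h(PZ-3) − h(PZ-8) = -555.38 − (-552.71) = -2.67 ft.
Hydraulic gradient: i = |Δh| / L = 2.67 / 6722.8 = 0.000397.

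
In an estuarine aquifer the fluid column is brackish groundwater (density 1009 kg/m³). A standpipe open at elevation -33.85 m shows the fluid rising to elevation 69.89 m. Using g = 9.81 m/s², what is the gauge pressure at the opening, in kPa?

Pressure head ψ = h − z = 69.89 − (-33.85) = 103.74 m.
P = ρgψ = 1009 × 9.81 × 103.74 = 1026849 Pa ≈ 1030 kPa.

P ≈ 1030 kPa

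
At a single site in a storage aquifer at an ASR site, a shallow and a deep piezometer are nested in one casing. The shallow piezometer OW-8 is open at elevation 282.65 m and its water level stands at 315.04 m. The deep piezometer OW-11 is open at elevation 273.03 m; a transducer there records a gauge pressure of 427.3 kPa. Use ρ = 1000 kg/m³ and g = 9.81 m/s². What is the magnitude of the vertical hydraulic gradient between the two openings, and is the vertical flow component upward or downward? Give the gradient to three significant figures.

|i_v| ≈ 0.161; vertical flow is upward

Total head at OW-8: h = 315.04 m (water level in the standpipe).
Pressure head at OW-11: ψ = P/(ρg) = 427.3×1000 / (1000 × 9.81) = 43.56 m.
Total head at OW-11: h = z + ψ = 273.03 + 43.56 = 316.59 m.
Δh = h(OW-8) − h(OW-11) = 315.04 − 316.59 = -1.55 m.
Vertical separation Δz = 282.65 − 273.03 = 9.62 m.
|i_v| = |Δh| / Δz = 1.55 / 9.62 = 0.161.
Head is higher in the deep piezometer, so vertical flow is upward (discharge condition).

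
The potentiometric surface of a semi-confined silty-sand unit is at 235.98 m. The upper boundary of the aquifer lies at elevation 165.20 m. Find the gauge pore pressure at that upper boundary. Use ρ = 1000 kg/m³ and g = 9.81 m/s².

Pressure head at the aquifer top: ψ = h − z = 235.98 − 165.20 = 70.78 m.
P = ρgψ = 1000 × 9.81 × 70.78 = 694352 Pa ≈ 694 kPa.

P ≈ 694 kPa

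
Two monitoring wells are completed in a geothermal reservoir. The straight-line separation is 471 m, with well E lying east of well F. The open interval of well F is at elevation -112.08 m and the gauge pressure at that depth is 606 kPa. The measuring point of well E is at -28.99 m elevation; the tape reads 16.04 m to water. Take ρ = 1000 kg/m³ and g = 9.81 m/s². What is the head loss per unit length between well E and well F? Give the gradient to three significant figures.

i ≈ 0.0112 m/m

Pressure head at well F: ψ = P/(ρg) = 606×1000 / (1000 × 9.81) = 61.77 m.
Total head at well F: h = z + ψ = -112.08 + 61.77 = -50.31 m.
Total head at well E: h = -28.99 − 16.04 = -45.03 m.
Head difference: h(well F) − h(well E) = -50.31 − (-45.03) = -5.28 m.
Hydraulic gradient: i = |Δh| / L = 5.28 / 471 = 0.0112.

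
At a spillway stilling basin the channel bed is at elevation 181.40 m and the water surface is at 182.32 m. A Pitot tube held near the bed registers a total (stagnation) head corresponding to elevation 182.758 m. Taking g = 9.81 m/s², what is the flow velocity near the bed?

v ≈ 2.93 m/s

Near the bed, under hydrostatic conditions, the piezometric head (z + ψ) equals the free-surface elevation, 182.32 m.
Velocity head = total − piezometric = 182.758 − 182.32 = 0.438 m.
v = √(2g·h_v) = √(2 × 9.81 × 0.438) = 2.93 m/s.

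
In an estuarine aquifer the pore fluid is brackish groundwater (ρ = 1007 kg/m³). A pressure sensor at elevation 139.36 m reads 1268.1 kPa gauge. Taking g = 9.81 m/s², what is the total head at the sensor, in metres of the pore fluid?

ψ = P/(ρg) = 1268.1×1000 / (1007 × 9.81) = 128.37 m.
h = z + ψ = 139.36 + 128.37 = 267.73 m.

h ≈ 267.73 m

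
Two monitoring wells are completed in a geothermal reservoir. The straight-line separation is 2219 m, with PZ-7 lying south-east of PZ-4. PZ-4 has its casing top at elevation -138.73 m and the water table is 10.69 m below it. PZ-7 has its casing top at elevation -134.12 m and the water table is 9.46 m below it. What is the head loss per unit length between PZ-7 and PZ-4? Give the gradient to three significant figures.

Total head at PZ-4: h = -138.73 − 10.69 = -149.42 m.
Total head at PZ-7: h = -134.12 − 9.46 = -143.58 m.
Head difference: h(PZ-4) − h(PZ-7) = -149.42 − (-143.58) = -5.84 m.
Hydraulic gradient: i = |Δh| / L = 5.84 / 2219 = 0.00263.

i ≈ 0.00263 m/m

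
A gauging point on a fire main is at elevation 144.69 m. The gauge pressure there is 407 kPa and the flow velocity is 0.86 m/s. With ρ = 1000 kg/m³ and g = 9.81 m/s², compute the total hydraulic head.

h ≈ 186.22 m

Pressure head ψ = P/(ρg) = 407×1000 / (1000 × 9.81) = 41.49 m.
Velocity head = v²/(2g) = 0.86² / (2 × 9.81) = 0.038 m.
h = z + ψ + v²/(2g) = 144.69 + 41.49 + 0.038 = 186.22 m.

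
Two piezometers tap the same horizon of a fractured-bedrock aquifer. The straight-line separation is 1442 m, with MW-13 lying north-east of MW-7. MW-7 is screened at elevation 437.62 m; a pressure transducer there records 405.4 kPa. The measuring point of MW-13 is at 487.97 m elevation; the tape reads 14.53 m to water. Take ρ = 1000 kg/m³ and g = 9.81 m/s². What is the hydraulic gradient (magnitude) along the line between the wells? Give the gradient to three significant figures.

i ≈ 0.00382

Pressure head at MW-7: ψ = P/(ρg) = 405.4×1000 / (1000 × 9.81) = 41.33 m.
Total head at MW-7: h = z + ψ = 437.62 + 41.33 = 478.95 m.
Total head at MW-13: h = 487.97 − 14.53 = 473.44 m.
Head difference: h(MW-7) − h(MW-13) = 478.95 − 473.44 = 5.51 m.
Hydraulic gradient: i = |Δh| / L = 5.51 / 1442 = 0.00382.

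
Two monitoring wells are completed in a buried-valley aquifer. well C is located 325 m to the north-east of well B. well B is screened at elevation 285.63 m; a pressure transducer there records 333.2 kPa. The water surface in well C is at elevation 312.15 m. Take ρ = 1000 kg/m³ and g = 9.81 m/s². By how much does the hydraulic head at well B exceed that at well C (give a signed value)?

Pressure head at well B: ψ = P/(ρg) = 333.2×1000 / (1000 × 9.81) = 33.97 m.
Total head at well B: h = z + ψ = 285.63 + 33.97 = 319.60 m.
Total head at well C: h = 312.15 m (water level in the piezometer is the total head).
Head difference: h(well B) − h(well C) = 319.60 − 312.15 = 7.45 m.

Δh ≈ 7.45 m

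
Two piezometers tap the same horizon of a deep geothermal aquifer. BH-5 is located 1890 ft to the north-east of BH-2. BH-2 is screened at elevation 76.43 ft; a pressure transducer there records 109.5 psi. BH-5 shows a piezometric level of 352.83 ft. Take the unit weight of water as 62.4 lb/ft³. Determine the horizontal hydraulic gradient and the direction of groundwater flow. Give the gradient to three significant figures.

i ≈ 0.0125; groundwater flows toward the south-west

Pressure head at BH-2: ψ = 144·P/γ = 144 × 109.5 / 62.4 = 252.69 ft.
Total head at BH-2: h = z + ψ = 76.43 + 252.69 = 329.12 ft.
Total head at BH-5: h = 352.83 ft (water level in the piezometer is the total head).
Head difference: h(BH-2) − h(BH-5) = 329.12 − 352.83 = -23.71 ft.
Hydraulic gradient: i = |Δh| / L = 23.71 / 1890 = 0.0125.
Flow is from higher to lower head: from BH-5 toward BH-2, i.e. toward the south-west.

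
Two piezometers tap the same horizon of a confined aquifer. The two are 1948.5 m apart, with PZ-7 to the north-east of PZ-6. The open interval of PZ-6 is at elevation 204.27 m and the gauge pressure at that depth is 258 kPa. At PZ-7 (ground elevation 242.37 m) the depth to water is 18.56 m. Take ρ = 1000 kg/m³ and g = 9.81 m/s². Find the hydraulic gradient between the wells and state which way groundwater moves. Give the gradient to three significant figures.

i ≈ 0.00347; groundwater flows toward the north-east

Pressure head at PZ-6: ψ = P/(ρg) = 258×1000 / (1000 × 9.81) = 26.30 m.
Total head at PZ-6: h = z + ψ = 204.27 + 26.30 = 230.57 m.
Total head at PZ-7: h = 242.37 − 18.56 = 223.81 m.
Head difference: h(PZ-6) − h(PZ-7) = 230.57 − 223.81 = 6.76 m.
Hydraulic gradient: i = |Δh| / L = 6.76 / 1948.5 = 0.00347.
Flow is from higher to lower head: from PZ-6 toward PZ-7, i.e. toward the north-east.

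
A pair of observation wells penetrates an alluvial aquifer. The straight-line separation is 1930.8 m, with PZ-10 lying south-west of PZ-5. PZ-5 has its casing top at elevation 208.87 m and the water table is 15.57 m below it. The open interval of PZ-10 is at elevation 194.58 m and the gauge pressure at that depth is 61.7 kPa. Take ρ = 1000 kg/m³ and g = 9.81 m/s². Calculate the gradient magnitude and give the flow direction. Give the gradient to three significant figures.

Total head at PZ-5: h = 208.87 − 15.57 = 193.30 m.
Pressure head at PZ-10: ψ = P/(ρg) = 61.7×1000 / (1000 × 9.81) = 6.29 m.
Total head at PZ-10: h = z + ψ = 194.58 + 6.29 = 200.87 m.
Head difference: h(PZ-5) − h(PZ-10) = 193.30 − 200.87 = -7.57 m.
Hydraulic gradient: i = |Δh| / L = 7.57 / 1930.8 = 0.00392.
Flow is from higher to lower head: from PZ-10 toward PZ-5, i.e. toward the north-east.

i ≈ 0.00392; groundwater flows toward the north-east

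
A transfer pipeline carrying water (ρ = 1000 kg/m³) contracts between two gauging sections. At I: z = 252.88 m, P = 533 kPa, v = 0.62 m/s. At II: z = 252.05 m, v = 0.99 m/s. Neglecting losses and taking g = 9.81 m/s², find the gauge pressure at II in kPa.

Pressure head at I: ψ₁ = P₁/(ρg) = 533×1000 / (1000 × 9.81) = 54.33 m.
Velocity heads: v₁²/2g = 0.62²/19.62 = 0.020 m; v₂²/2g = 0.99²/19.62 = 0.050 m.
Total head H = z₁ + ψ₁ + v₁²/2g = 252.88 + 54.33 + 0.020 = 307.23 m.
ψ₂ = H − z₂ − v₂²/2g = 307.23 − 252.05 − 0.050 = 55.13 m.
P₂ = ρgψ₂ = 1000 × 9.81 × 55.13 ≈ 541 kPa.

P₂ ≈ 541 kPa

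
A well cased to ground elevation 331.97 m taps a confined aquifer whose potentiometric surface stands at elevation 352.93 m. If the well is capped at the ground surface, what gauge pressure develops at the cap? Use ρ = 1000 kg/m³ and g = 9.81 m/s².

P ≈ 206 kPa

Head above the cap: Δh = 352.93 − 331.97 = 20.96 m.
P = ρgΔh = 1000 × 9.81 × 20.96 = 205618 Pa ≈ 206 kPa.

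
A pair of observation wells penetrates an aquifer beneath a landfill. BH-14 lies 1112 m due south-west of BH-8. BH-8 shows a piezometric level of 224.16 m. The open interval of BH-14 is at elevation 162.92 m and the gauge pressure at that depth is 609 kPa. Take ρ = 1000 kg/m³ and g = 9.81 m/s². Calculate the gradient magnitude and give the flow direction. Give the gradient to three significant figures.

Total head at BH-8: h = 224.16 m (water level in the piezometer is the total head).
Pressure head at BH-14: ψ = P/(ρg) = 609×1000 / (1000 × 9.81) = 62.08 m.
Total head at BH-14: h = z + ψ = 162.92 + 62.08 = 225.00 m.
Head difference: h(BH-8) − h(BH-14) = 224.16 − 225.00 = -0.84 m.
Hydraulic gradient: i = |Δh| / L = 0.84 / 1112 = 0.000755.
Flow is from higher to lower head: from BH-14 toward BH-8, i.e. toward the north-east.

i ≈ 0.000755; groundwater flows toward the north-east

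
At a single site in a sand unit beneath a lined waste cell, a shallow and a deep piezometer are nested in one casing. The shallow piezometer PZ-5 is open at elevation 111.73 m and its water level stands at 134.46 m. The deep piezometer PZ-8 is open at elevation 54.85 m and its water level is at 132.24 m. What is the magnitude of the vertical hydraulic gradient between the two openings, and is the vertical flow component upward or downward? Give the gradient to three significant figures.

|i_v| ≈ 0.0390; vertical flow is downward

Total head at PZ-5: h = 134.46 m (water level in the standpipe).
Total head at PZ-8: h = 132.24 m.
Δh = h(PZ-5) − h(PZ-8) = 134.46 − 132.24 = 2.22 m.
Vertical separation Δz = 111.73 − 54.85 = 56.88 m.
|i_v| = |Δh| / Δz = 2.22 / 56.88 = 0.0390.
Head is higher in the shallow piezometer, so vertical flow is downward (recharge condition).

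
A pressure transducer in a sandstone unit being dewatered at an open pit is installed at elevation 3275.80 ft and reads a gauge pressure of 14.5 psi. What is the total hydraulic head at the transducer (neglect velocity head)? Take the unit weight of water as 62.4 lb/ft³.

ψ = 144·P/γ = 144 × 14.5 / 62.4 = 33.46 ft.
h = z + ψ = 3275.80 + 33.46 = 3309.26 ft.

h ≈ 3309.26 ft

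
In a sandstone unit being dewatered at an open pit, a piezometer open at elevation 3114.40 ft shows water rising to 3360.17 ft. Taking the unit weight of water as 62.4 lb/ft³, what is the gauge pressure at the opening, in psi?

P ≈ 107 psi

Pressure head ψ = h − z = 3360.17 − 3114.40 = 245.77 ft.
P = γ·ψ / 144 = 62.4 × 245.77 / 144 = 107 psi.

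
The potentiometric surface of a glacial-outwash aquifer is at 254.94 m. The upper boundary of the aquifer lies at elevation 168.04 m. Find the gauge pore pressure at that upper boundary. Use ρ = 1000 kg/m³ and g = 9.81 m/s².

P ≈ 852 kPa

Pressure head at the aquifer top: ψ = h − z = 254.94 − 168.04 = 86.90 m.
P = ρgψ = 1000 × 9.81 × 86.90 = 852489 Pa ≈ 852 kPa.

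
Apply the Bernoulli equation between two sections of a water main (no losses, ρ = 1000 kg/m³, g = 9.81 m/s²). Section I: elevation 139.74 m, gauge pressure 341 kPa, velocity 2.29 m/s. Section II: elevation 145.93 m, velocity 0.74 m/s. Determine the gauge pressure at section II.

Pressure head at I: ψ₁ = P₁/(ρg) = 341×1000 / (1000 × 9.81) = 34.76 m.
Velocity heads: v₁²/2g = 2.29²/19.62 = 0.267 m; v₂²/2g = 0.74²/19.62 = 0.028 m.
Total head H = z₁ + ψ₁ + v₁²/2g = 139.74 + 34.76 + 0.267 = 174.77 m.
ψ₂ = H − z₂ − v₂²/2g = 174.77 − 145.93 − 0.028 = 28.81 m.
P₂ = ρgψ₂ = 1000 × 9.81 × 28.81 ≈ 283 kPa.

P₂ ≈ 283 kPa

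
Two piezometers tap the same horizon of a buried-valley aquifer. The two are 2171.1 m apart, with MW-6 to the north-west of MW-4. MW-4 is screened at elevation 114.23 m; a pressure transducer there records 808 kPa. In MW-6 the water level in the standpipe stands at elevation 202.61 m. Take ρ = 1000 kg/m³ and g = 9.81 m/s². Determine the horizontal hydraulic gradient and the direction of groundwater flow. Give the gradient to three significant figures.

Pressure head at MW-4: ψ = P/(ρg) = 808×1000 / (1000 × 9.81) = 82.36 m.
Total head at MW-4: h = z + ψ = 114.23 + 82.36 = 196.59 m.
Total head at MW-6: h = 202.61 m (water level in the piezometer is the total head).
Head difference: h(MW-4) − h(MW-6) = 196.59 − 202.61 = -6.02 m.
Hydraulic gradient: i = |Δh| / L = 6.02 / 2171.1 = 0.00277.
Flow is from higher to lower head: from MW-6 toward MW-4, i.e. toward the south-east.

i ≈ 0.00277; groundwater flows toward the south-east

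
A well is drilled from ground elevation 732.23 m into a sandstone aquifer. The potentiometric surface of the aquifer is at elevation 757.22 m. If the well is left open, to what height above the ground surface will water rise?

≈ 24.99 m above ground

Water rises to the potentiometric surface, so the rise above ground = 757.22 − 732.23 = 24.99 m.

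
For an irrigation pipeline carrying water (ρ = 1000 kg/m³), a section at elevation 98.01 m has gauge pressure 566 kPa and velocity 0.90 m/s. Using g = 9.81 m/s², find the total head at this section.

Pressure head ψ = P/(ρg) = 566×1000 / (1000 × 9.81) = 57.70 m.
Velocity head = v²/(2g) = 0.90² / (2 × 9.81) = 0.041 m.
h = z + ψ + v²/(2g) = 98.01 + 57.70 + 0.041 = 155.75 m.

h ≈ 155.75 m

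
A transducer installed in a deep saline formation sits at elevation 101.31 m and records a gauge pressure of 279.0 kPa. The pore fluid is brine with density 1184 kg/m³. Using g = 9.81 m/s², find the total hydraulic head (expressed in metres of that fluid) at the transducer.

ψ = P/(ρg) = 279.0×1000 / (1184 × 9.81) = 24.02 m.
h = z + ψ = 101.31 + 24.02 = 125.33 m.

h ≈ 125.33 m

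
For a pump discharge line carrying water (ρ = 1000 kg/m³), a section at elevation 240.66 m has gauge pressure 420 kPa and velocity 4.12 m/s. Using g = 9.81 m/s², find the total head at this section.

Pressure head ψ = P/(ρg) = 420×1000 / (1000 × 9.81) = 42.81 m.
Velocity head = v²/(2g) = 4.12² / (2 × 9.81) = 0.865 m.
h = z + ψ + v²/(2g) = 240.66 + 42.81 + 0.865 = 284.34 m.

h ≈ 284.34 m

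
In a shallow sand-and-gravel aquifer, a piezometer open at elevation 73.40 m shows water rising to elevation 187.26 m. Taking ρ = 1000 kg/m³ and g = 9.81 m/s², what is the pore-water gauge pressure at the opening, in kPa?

P ≈ 1120 kPa

Pressure head ψ = h − z = 187.26 − 73.40 = 113.86 m.
P = ρgψ = 1000 × 9.81 × 113.86 = 1116967 Pa ≈ 1120 kPa.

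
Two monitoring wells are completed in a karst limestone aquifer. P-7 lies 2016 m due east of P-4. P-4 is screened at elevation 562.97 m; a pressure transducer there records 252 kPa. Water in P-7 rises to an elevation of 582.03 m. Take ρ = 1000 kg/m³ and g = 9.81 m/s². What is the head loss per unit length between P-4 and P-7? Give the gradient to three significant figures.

Pressure head at P-4: ψ = P/(ρg) = 252×1000 / (1000 × 9.81) = 25.69 m.
Total head at P-4: h = z + ψ = 562.97 + 25.69 = 588.66 m.
Total head at P-7: h = 582.03 m (water level in the piezometer is the total head).
Head difference: h(P-4) − h(P-7) = 588.66 − 582.03 = 6.63 m.
Hydraulic gradient: i = |Δh| / L = 6.63 / 2016 = 0.00329.

i ≈ 0.00329 m/m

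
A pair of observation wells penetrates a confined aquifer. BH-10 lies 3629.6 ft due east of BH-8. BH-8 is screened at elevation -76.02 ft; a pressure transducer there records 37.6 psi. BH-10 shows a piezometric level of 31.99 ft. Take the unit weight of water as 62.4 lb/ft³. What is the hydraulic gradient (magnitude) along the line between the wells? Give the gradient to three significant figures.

i ≈ 0.00585

Pressure head at BH-8: ψ = 144·P/γ = 144 × 37.6 / 62.4 = 86.77 ft.
Total head at BH-8: h = z + ψ = -76.02 + 86.77 = 10.75 ft.
Total head at BH-10: h = 31.99 ft (water level in the piezometer is the total head).
Head difference: h(BH-8) − h(BH-10) = 10.75 − 31.99 = -21.24 ft.
Hydraulic gradient: i = |Δh| / L = 21.24 / 3629.6 = 0.00585.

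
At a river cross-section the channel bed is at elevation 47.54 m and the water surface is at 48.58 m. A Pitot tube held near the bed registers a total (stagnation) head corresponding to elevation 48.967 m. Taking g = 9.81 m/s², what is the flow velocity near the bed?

Near the bed, under hydrostatic conditions, the piezometric head (z + ψ) equals the free-surface elevation, 48.58 m.
Velocity head = total − piezometric = 48.967 − 48.58 = 0.387 m.
v = √(2g·h_v) = √(2 × 9.81 × 0.387) = 2.76 m/s.

v ≈ 2.76 m/s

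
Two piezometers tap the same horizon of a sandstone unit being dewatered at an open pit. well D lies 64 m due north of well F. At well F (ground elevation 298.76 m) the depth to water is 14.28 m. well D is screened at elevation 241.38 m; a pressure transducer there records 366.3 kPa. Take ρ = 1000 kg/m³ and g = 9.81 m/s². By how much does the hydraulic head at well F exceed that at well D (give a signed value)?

Δh ≈ 5.76 m

Total head at well F: h = 298.76 − 14.28 = 284.48 m.
Pressure head at well D: ψ = P/(ρg) = 366.3×1000 / (1000 × 9.81) = 37.34 m.
Total head at well D: h = z + ψ = 241.38 + 37.34 = 278.72 m.
Head difference: h(well F) − h(well D) = 284.48 − 278.72 = 5.76 m.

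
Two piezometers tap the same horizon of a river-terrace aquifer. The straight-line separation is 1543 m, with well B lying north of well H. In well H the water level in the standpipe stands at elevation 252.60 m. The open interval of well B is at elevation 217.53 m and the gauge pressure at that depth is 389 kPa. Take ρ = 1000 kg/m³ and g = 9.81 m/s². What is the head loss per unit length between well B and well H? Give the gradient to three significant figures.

i ≈ 0.00297 m/m

Total head at well H: h = 252.60 m (water level in the piezometer is the total head).
Pressure head at well B: ψ = P/(ρg) = 389×1000 / (1000 × 9.81) = 39.65 m.
Total head at well B: h = z + ψ = 217.53 + 39.65 = 257.18 m.
Head difference: h(well H) − h(well B) = 252.60 − 257.18 = -4.58 m.
Hydraulic gradient: i = |Δh| / L = 4.58 / 1543 = 0.00297.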